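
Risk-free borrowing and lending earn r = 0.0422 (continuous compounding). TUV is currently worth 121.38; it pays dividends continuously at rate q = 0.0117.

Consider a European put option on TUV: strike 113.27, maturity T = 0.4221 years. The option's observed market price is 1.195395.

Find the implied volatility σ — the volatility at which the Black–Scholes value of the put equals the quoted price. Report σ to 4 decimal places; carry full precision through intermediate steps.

sigma = 0.1469

At σ = 0.1469 the Black–Scholes value reproduces the quote:
σ√T = 0.1469·√0.4221 = 0.095440
d₁ = (ln(S/K) + (r−q+σ²/2)T) / (σ√T) = (ln(121.38/113.27) + (0.0422−0.0117+0.1469²/2)·0.4221) / 0.095440 = (0.069152 + 0.017428) / 0.095440 = 0.907171
d₂ = d₁ − σ√T = 0.907171 − 0.095440 = 0.811731
e^{−rT} = 0.982345
e^{−qT} = 0.995074
N(−d₁) = 0.182158,  N(−d₂) = 0.208473
V = K·e^{−rT}·N(−d₂) − S·e^{−qT}·N(−d₁) = 23.196835 − 22.001440 = 1.195395 (matching the quote); vega is positive throughout, so no other σ reproduces this price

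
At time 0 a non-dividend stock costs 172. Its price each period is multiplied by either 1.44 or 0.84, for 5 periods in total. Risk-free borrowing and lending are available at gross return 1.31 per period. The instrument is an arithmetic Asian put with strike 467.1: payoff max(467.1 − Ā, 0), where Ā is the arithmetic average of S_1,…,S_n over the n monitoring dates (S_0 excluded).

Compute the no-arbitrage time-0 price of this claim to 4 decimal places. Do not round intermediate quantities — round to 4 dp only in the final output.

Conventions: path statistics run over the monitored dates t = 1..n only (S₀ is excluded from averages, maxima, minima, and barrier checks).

No-arbitrage gives p* = (R−d)/(u−d) = 0.7833: enumerate every path, weight its payoff by its p*-probability, and discount by R^5.
Enumerate all 2^5 = 32 price paths (U = up ×1.44, D = down ×0.84); each path with k up-moves has probability p*^k·(1−p*)^(5−k).
DDDDD: Ā=105.0709, payoff=362.0291, prob=0.000477
UDDDD: Ā=180.1216, payoff=286.9784, prob=0.001726
DUDDD: Ā=159.4816, payoff=307.6184, prob=0.001726
UUDDD: Ā=273.3970, payoff=193.7030, prob=0.006241
DDUDD: Ā=142.1440, payoff=324.9560, prob=0.001726
UDUDD: Ā=243.6754, payoff=223.4246, prob=0.006241
DUUDD: Ā=223.0354, payoff=244.0646, prob=0.006241
UUUDD: Ā=382.3464, payoff=84.7536, prob=0.022564
DDDUD: Ā=127.5804, payoff=339.5196, prob=0.001726
UDDUD: Ā=218.7093, payoff=248.3907, prob=0.006241
DUDUD: Ā=198.0693, payoff=269.0307, prob=0.006241
UUDUD: Ā=339.5473, payoff=127.5527, prob=0.022564
DDUUD: Ā=180.7317, payoff=286.3683, prob=0.006241
UDUUD: Ā=309.8257, payoff=157.2743, prob=0.022564
DUUUD: Ā=289.1857, payoff=177.9143, prob=0.022564
UUUUD: Ā=495.7469, payoff=0.0000, prob=0.081579
DDDDU: Ā=115.3470, payoff=351.7530, prob=0.001726
UDDDU: Ā=197.7377, payoff=269.3623, prob=0.006241
DUDDU: Ā=177.0977, payoff=290.0023, prob=0.006241
UUDDU: Ā=303.5960, payoff=163.5040, prob=0.022564
DDUDU: Ā=159.7601, payoff=307.3399, prob=0.006241
UDUDU: Ā=273.8744, payoff=193.2256, prob=0.022564
DUUDU: Ā=253.2344, payoff=213.8656, prob=0.022564
UUUDU: Ā=434.1162, payoff=32.9838, prob=0.081579
DDDUU: Ā=145.1965, payoff=321.9035, prob=0.006241
UDDUU: Ā=248.9083, payoff=218.1917, prob=0.022564
DUDUU: Ā=228.2683, payoff=238.8317, prob=0.022564
UUDUU: Ā=391.3171, payoff=75.7829, prob=0.081579
DDUUU: Ā=210.9307, payoff=256.1693, prob=0.022564
UDUUU: Ā=361.5955, payoff=105.5045, prob=0.081579
DUUUU: Ā=340.9555, payoff=126.1445, prob=0.081579
UUUUU: Ā=584.4951, payoff=0.0000, prob=0.294940
Price = Σ prob·payoff / R^5 = 88.607867 / 3.857949 = 22.9676

price = 22.9676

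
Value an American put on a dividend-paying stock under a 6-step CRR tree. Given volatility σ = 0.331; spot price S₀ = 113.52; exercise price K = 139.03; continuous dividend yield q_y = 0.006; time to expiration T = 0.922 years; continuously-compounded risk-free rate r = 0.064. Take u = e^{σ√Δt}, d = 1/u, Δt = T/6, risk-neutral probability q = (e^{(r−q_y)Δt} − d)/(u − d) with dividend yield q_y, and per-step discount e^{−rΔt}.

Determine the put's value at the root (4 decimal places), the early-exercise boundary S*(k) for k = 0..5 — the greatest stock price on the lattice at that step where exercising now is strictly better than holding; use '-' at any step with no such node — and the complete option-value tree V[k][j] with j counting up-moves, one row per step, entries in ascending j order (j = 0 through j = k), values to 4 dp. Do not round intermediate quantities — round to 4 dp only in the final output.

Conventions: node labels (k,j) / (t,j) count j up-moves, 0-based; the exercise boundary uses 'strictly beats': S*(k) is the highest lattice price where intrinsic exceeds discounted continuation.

price = 28.3537
boundary = - 99.7060 87.5730 99.7060 87.5730 99.7060
tree:
28.3537
39.3240 18.0294
51.4570 27.2103 9.2770
62.1136 39.3240 15.7293 3.0589
71.4733 51.4570 25.6445 6.2031 0.0000
79.6942 62.1136 39.3240 12.5794 0.0000 0.0000
86.9146 71.4733 51.4570 25.5100 0.0000 0.0000 0.0000

params: Δt=0.15367 u=1.13855 d=0.87831 q=0.50201 e^(-rΔt)=0.99021
t_6 payoffs: 86.9146 71.4733 51.4570 25.5100 0.0000 0.0000 0.0000
t_5: node(5,0) S=59.3358 payoff=79.6942 vs cont=78.3882 → 79.6942 [stop]  node(5,1) S=76.9164 payoff=62.1136 vs cont=60.8238 → 62.1136 [stop]  node(5,2) S=99.7060 payoff=39.3240 vs cont=38.0553 → 39.3240 [stop]  node(5,3) S=129.2479 payoff=9.7821 vs cont=12.5794 → 12.5794 [wait]  node(5,4) S=167.5427 payoff=0.0000 vs cont=0.0000 → 0.0000 [wait]  node(5,5) S=217.1839 payoff=0.0000 vs cont=0.0000 → 0.0000 [wait]  ⇒ S*(5)=99.7060
t_4: node(4,0) S=67.5567 payoff=71.4733 vs cont=70.1750 → 71.4733 [stop]  node(4,1) S=87.5730 payoff=51.4570 vs cont=50.1771 → 51.4570 [stop]  node(4,2) S=113.5200 payoff=25.5100 vs cont=25.6445 → 25.6445 [wait]  node(4,3) S=147.1548 payoff=0.0000 vs cont=6.2031 → 6.2031 [wait]  node(4,4) S=190.7553 payoff=0.0000 vs cont=0.0000 → 0.0000 [wait]  ⇒ S*(4)=87.5730
t_3: node(3,0) S=76.9164 payoff=62.1136 vs cont=60.8238 → 62.1136 [stop]  node(3,1) S=99.7060 payoff=39.3240 vs cont=38.1221 → 39.3240 [stop]  node(3,2) S=129.2479 payoff=9.7821 vs cont=15.7293 → 15.7293 [wait]  node(3,3) S=167.5427 payoff=0.0000 vs cont=3.0589 → 3.0589 [wait]  ⇒ S*(3)=99.7060
t_2: node(2,0) S=87.5730 payoff=51.4570 vs cont=50.1771 → 51.4570 [stop]  node(2,1) S=113.5200 payoff=25.5100 vs cont=27.2103 → 27.2103 [wait]  node(2,2) S=147.1548 payoff=0.0000 vs cont=9.2770 → 9.2770 [wait]  ⇒ S*(2)=87.5730
t_1: node(1,0) S=99.7060 payoff=39.3240 vs cont=38.9005 → 39.3240 [stop]  node(1,1) S=129.2479 payoff=9.7821 vs cont=18.0294 → 18.0294 [wait]  ⇒ S*(1)=99.7060
t_0: node(0,0) S=113.5200 payoff=25.5100 vs cont=28.3537 → 28.3537 [wait]  ⇒ S*(0)=-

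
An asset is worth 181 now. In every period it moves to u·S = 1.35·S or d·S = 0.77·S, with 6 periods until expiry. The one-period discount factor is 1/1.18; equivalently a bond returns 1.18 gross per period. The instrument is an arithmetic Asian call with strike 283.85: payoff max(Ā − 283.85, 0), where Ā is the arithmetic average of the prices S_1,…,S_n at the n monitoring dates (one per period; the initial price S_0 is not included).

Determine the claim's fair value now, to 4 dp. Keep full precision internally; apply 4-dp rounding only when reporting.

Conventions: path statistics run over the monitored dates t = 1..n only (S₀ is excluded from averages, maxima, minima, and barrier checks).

price = 30.8634

No-arbitrage gives p* = (R−d)/(u−d) = 0.7069: enumerate every path, weight its payoff by its p*-probability, and discount by R^6.
Enumerate all 2^6 = 64 price paths (U = up ×1.35, D = down ×0.77); each path with k up-moves has probability p*^k·(1−p*)^(6−k).
DDDDDD: Ā=79.9436, payoff=0.0000, prob=0.000634
UDDDDD: Ā=140.1609, payoff=0.0000, prob=0.001529
DUDDDD: Ā=122.6642, payoff=0.0000, prob=0.001529
UUDDDD: Ā=215.0606, payoff=0.0000, prob=0.003688
DDUDDD: Ā=109.1918, payoff=0.0000, prob=0.001529
UDUDDD: Ā=191.4401, payoff=0.0000, prob=0.003688
DUUDDD: Ā=173.9434, payoff=0.0000, prob=0.003688
UUUDDD: Ā=304.9658, payoff=21.1158, prob=0.008895
DDDUDD: Ā=98.8180, payoff=0.0000, prob=0.001529
UDDUDD: Ā=173.2523, payoff=0.0000, prob=0.003688
DUDUDD: Ā=155.7557, payoff=0.0000, prob=0.003688
UUDUDD: Ā=273.0781, payoff=0.0000, prob=0.008895
DDUUDD: Ā=142.2832, payoff=0.0000, prob=0.003688
UDUUDD: Ā=249.4576, payoff=0.0000, prob=0.008895
DUUUDD: Ā=231.9609, payoff=0.0000, prob=0.008895
UUUUDD: Ā=406.6847, payoff=122.8347, prob=0.021452
DDDDUD: Ā=90.8302, payoff=0.0000, prob=0.001529
UDDDUD: Ā=159.2477, payoff=0.0000, prob=0.003688
DUDDUD: Ā=141.7511, payoff=0.0000, prob=0.003688
UUDDUD: Ā=248.5246, payoff=0.0000, prob=0.008895
DDUDUD: Ā=128.2786, payoff=0.0000, prob=0.003688
UDUDUD: Ā=224.9041, payoff=0.0000, prob=0.008895
DUUDUD: Ā=207.4074, payoff=0.0000, prob=0.008895
UUUDUD: Ā=363.6364, payoff=79.7864, prob=0.021452
DDDUUD: Ā=117.9049, payoff=0.0000, prob=0.003688
UDDUUD: Ā=206.7163, payoff=0.0000, prob=0.008895
DUDUUD: Ā=189.2196, payoff=0.0000, prob=0.008895
UUDUUD: Ā=331.7487, payoff=47.8987, prob=0.021452
DDUUUD: Ā=175.7472, payoff=0.0000, prob=0.008895
UDUUUD: Ā=308.1282, payoff=24.2782, prob=0.021452
DUUUUD: Ā=290.6315, payoff=6.7815, prob=0.021452
UUUUUD: Ā=509.5488, payoff=225.6988, prob=0.051737
DDDDDU: Ā=84.6796, payoff=0.0000, prob=0.001529
UDDDDU: Ā=148.4642, payoff=0.0000, prob=0.003688
DUDDDU: Ā=130.9675, payoff=0.0000, prob=0.003688
UUDDDU: Ā=229.6184, payoff=0.0000, prob=0.008895
DDUDDU: Ā=117.4951, payoff=0.0000, prob=0.003688
UDUDDU: Ā=205.9979, payoff=0.0000, prob=0.008895
DUUDDU: Ā=188.5012, payoff=0.0000, prob=0.008895
UUUDDU: Ā=330.4891, payoff=46.6391, prob=0.021452
DDDUDU: Ā=107.1213, payoff=0.0000, prob=0.003688
UDDUDU: Ā=187.8101, payoff=0.0000, prob=0.008895
DUDUDU: Ā=170.3134, payoff=0.0000, prob=0.008895
UUDUDU: Ā=298.6015, payoff=14.7515, prob=0.021452
DDUUDU: Ā=156.8410, payoff=0.0000, prob=0.008895
UDUUDU: Ā=274.9810, payoff=0.0000, prob=0.021452
DUUUDU: Ā=257.4843, payoff=0.0000, prob=0.021452
UUUUDU: Ā=451.4335, payoff=167.5835, prob=0.051737
DDDDUU: Ā=99.1335, payoff=0.0000, prob=0.003688
UDDDUU: Ā=173.8055, payoff=0.0000, prob=0.008895
DUDDUU: Ā=156.3088, payoff=0.0000, prob=0.008895
UUDDUU: Ā=274.0480, payoff=0.0000, prob=0.021452
DDUDUU: Ā=142.8364, payoff=0.0000, prob=0.008895
UDUDUU: Ā=250.4275, payoff=0.0000, prob=0.021452
DUUDUU: Ā=232.9308, payoff=0.0000, prob=0.021452
UUUDUU: Ā=408.3852, payoff=124.5352, prob=0.051737
DDDUUU: Ā=132.4626, payoff=0.0000, prob=0.008895
UDDUUU: Ā=232.2397, payoff=0.0000, prob=0.021452
DUDUUU: Ā=214.7430, payoff=0.0000, prob=0.021452
UUDUUU: Ā=376.4975, payoff=92.6475, prob=0.051737
DDUUUU: Ā=201.2706, payoff=0.0000, prob=0.021452
UDUUUU: Ā=352.8770, payoff=69.0270, prob=0.051737
DUUUUU: Ā=335.3803, payoff=51.5303, prob=0.051737
UUUUUU: Ā=588.0044, payoff=304.1544, prob=0.124777
Price = Σ prob·payoff / R^6 = 83.317516 / 2.699554 = 30.8634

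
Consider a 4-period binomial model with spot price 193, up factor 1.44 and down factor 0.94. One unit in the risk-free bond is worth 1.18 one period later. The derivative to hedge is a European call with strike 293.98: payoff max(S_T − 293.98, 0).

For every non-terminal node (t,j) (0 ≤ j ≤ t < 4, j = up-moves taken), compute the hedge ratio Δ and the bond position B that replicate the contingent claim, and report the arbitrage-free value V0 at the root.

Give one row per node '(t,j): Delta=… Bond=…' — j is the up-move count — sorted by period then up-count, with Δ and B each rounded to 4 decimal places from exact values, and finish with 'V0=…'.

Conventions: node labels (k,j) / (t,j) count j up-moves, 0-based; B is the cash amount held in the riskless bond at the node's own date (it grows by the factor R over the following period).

Risk-neutral probability p* = (R−d)/(u−d) = (1.18−0.94)/(1.44−0.94) = 0.4800.
Terminal payoffs: V(4,0)=0.0000, V(4,1)=0.0000, V(4,2)=59.6410, V(4,3)=247.7372, V(4,4)=535.8847
Node (3,0) S=160.3027: V=(p*·0.0000+(1−p*)·0.0000)/1.18=0.0000; Δ=(0.0000−0.0000)/(230.8359−150.6845)=0.0000; B=V−Δ·S=0.0000
Node (3,1) S=245.5701: V=(p*·59.6410+(1−p*)·0.0000)/1.18=24.2607; Δ=(59.6410−0.0000)/(353.6210−230.8359)=0.4857; B=V−Δ·S=-95.0212
Node (3,2) S=376.1925: V=(p*·247.7372+(1−p*)·59.6410)/1.18=127.0569; Δ=(247.7372−59.6410)/(541.7172−353.6210)=1.0000; B=V−Δ·S=-249.1356
Node (3,3) S=576.2949: V=(p*·535.8847+(1−p*)·247.7372)/1.18=327.1593; Δ=(535.8847−247.7372)/(829.8647−541.7172)=1.0000; B=V−Δ·S=-249.1356
Node (2,0) S=170.5348: V=(p*·24.2607+(1−p*)·0.0000)/1.18=9.8688; Δ=(24.2607−0.0000)/(245.5701−160.3027)=0.2845; B=V−Δ·S=-38.6527
Node (2,1) S=261.2448: V=(p*·127.0569+(1−p*)·24.2607)/1.18=62.3753; Δ=(127.0569−24.2607)/(376.1925−245.5701)=0.7870; B=V−Δ·S=-143.2170
Node (2,2) S=400.2048: V=(p*·327.1593+(1−p*)·127.0569)/1.18=189.0729; Δ=(327.1593−127.0569)/(576.2949−376.1925)=1.0000; B=V−Δ·S=-211.1319
Node (1,0) S=181.4200: V=(p*·62.3753+(1−p*)·9.8688)/1.18=29.7220; Δ=(62.3753−9.8688)/(261.2448−170.5348)=0.5788; B=V−Δ·S=-75.2912
Node (1,1) S=277.9200: V=(p*·189.0729+(1−p*)·62.3753)/1.18=104.3985; Δ=(189.0729−62.3753)/(400.2048−261.2448)=0.9118; B=V−Δ·S=-148.9967
Node (0,0) S=193.0000: V=(p*·104.3985+(1−p*)·29.7220)/1.18=55.5650; Δ=(104.3985−29.7220)/(277.9200−181.4200)=0.7738; B=V−Δ·S=-93.7880
Check: Δ(0,0)·S0 + B(0,0) = 55.5650 = V0.

(0,0): Delta=0.7738 Bond=-93.7880
(1,0): Delta=0.5788 Bond=-75.2912
(1,1): Delta=0.9118 Bond=-148.9967
(2,0): Delta=0.2845 Bond=-38.6527
(2,1): Delta=0.7870 Bond=-143.2170
(2,2): Delta=1.0000 Bond=-211.1319
(3,0): Delta=0.0000 Bond=0.0000
(3,1): Delta=0.4857 Bond=-95.0212
(3,2): Delta=1.0000 Bond=-249.1356
(3,3): Delta=1.0000 Bond=-249.1356
V0=55.5650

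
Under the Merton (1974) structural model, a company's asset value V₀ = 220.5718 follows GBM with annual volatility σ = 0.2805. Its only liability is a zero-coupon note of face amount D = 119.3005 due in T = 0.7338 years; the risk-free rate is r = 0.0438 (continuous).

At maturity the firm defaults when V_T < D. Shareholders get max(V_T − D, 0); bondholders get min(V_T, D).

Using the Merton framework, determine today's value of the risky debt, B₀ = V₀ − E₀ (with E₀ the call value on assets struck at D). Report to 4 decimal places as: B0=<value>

Apply the equity-as-call identities (strike 119.3005, horizon 0.7338 years):
d₁ = [ln(V₀/D) + (r + σ²/2)T] / (σ√T)
   = [ln(220.5718/119.3005) + (0.0438 + 0.5·0.2805²)·0.7338] / (0.2805·√0.7338)
   = [0.614578 + 0.061008] / 0.240282 = 2.811635
d₂ = d₁ − σ√T = 2.811635 − 0.240282 = 2.571352
N(d₁) = 0.997535,  N(d₂) = 0.994935,  e^(−rT) = 0.968371
E₀ = V₀·N(d₁) − D·e^(−rT)·N(d₂)
   = 220.5718·0.997535 − 119.3005·0.968371·0.994935 = 105.086259
B₀ = V₀ − E₀ = 220.5718 − 105.086259 = 115.485541

B0=115.4855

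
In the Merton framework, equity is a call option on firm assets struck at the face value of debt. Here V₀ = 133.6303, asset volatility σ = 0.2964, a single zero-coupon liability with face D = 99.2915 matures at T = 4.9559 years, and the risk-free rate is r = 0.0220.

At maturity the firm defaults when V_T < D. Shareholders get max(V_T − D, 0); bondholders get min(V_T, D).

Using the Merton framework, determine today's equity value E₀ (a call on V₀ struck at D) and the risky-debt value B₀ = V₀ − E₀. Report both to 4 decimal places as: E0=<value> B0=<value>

E0=56.0912 B0=77.5391

Apply the equity-as-call identities (strike 99.2915, horizon 4.9559 years):
d₁ = [ln(V₀/D) + (r + σ²/2)T] / (σ√T)
   = [ln(133.6303/99.2915) + (0.0220 + 0.5·0.2964²)·4.9559] / (0.2964·√4.9559)
   = [0.297017 + 0.326725] / 0.659841 = 0.945291
d₂ = d₁ − σ√T = 0.945291 − 0.659841 = 0.285450
N(d₁) = 0.827745,  N(d₂) = 0.612350,  e^(−rT) = 0.896704
E₀ = V₀·N(d₁) − D·e^(−rT)·N(d₂)
   = 133.6303·0.827745 − 99.2915·0.896704·0.612350 = 56.091157
B₀ = V₀ − E₀ = 133.6303 − 56.091157 = 77.539143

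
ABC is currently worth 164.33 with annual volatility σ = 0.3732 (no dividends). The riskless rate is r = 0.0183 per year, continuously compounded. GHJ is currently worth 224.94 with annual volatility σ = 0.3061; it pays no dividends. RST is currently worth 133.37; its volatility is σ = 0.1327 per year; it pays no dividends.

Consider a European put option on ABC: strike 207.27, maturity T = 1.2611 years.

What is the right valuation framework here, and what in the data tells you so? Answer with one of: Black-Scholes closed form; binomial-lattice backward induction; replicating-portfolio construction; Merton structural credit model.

framework: Black-Scholes closed form

Key observation: with ABC following a GBM at constant σ and r, the European put struck at 207.27 prices in closed form — nothing here needs a stepwise model or a balance sheet.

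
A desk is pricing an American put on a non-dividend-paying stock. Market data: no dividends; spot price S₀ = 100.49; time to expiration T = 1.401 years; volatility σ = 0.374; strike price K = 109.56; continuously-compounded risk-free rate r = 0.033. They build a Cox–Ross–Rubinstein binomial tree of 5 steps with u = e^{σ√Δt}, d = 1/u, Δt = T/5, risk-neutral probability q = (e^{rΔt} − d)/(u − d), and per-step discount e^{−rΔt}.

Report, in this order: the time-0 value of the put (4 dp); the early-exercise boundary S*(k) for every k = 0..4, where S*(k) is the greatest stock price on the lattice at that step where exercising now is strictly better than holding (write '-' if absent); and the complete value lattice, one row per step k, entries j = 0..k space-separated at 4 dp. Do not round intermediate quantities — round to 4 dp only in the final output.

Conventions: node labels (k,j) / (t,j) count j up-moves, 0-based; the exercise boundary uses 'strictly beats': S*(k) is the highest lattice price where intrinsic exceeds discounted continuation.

params: Δt=0.28020 u=1.21893 d=0.82039 q=0.47398 e^(-rΔt)=0.99080
t_5 payoffs: 72.2152 54.0735 27.1188 0.0000 0.0000 0.0000
t_4: node(4,0) S=45.5207 payoff=64.0393 vs cont=63.0309 → 64.0393 [stop]  node(4,1) S=67.6341 payoff=41.9259 vs cont=40.9175 → 41.9259 [stop]  node(4,2) S=100.4900 payoff=9.0700 vs cont=14.1338 → 14.1338 [wait]  node(4,3) S=149.3069 payoff=0.0000 vs cont=0.0000 → 0.0000 [wait]  node(4,4) S=221.8385 payoff=0.0000 vs cont=0.0000 → 0.0000 [wait]  ⇒ S*(4)=67.6341
t_3: node(3,0) S=55.4865 payoff=54.0735 vs cont=53.0651 → 54.0735 [stop]  node(3,1) S=82.4412 payoff=27.1188 vs cont=28.4885 → 28.4885 [wait]  node(3,2) S=122.4902 payoff=0.0000 vs cont=7.3663 → 7.3663 [wait]  node(3,3) S=181.9946 payoff=0.0000 vs cont=0.0000 → 0.0000 [wait]  ⇒ S*(3)=55.4865
t_2: node(2,0) S=67.6341 payoff=41.9259 vs cont=41.5607 → 41.9259 [stop]  node(2,1) S=100.4900 payoff=9.0700 vs cont=18.3070 → 18.3070 [wait]  node(2,2) S=149.3069 payoff=0.0000 vs cont=3.8392 → 3.8392 [wait]  ⇒ S*(2)=67.6341
t_1: node(1,0) S=82.4412 payoff=27.1188 vs cont=30.4482 → 30.4482 [wait]  node(1,1) S=122.4902 payoff=0.0000 vs cont=11.3442 → 11.3442 [wait]  ⇒ S*(1)=-
t_0: node(0,0) S=100.4900 payoff=9.0700 vs cont=21.1965 → 21.1965 [wait]  ⇒ S*(0)=-

price = 21.1965
boundary = - - 67.6341 55.4865 67.6341
tree:
21.1965
30.4482 11.3442
41.9259 18.3070 3.8392
54.0735 28.4885 7.3663 0.0000
64.0393 41.9259 14.1338 0.0000 0.0000
72.2152 54.0735 27.1188 0.0000 0.0000 0.0000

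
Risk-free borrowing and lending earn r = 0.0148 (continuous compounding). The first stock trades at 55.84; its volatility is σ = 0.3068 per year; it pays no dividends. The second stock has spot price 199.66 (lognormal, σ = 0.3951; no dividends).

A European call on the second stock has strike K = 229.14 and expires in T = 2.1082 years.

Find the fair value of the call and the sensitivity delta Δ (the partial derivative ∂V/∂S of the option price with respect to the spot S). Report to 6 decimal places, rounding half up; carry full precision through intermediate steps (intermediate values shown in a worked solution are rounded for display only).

σ√T = 0.3951·√2.1082 = 0.573671
d₁ = (ln(S/K) + (r+σ²/2)T) / (σ√T) = (ln(199.66/229.14) + (0.0148+0.3951²/2)·2.1082) / 0.573671 = (-0.137717 + 0.195751) / 0.573671 = 0.101161
d₂ = d₁ − σ√T = 0.101161 − 0.573671 = -0.472510
e^{−rT} = 0.969280
N(d₁) = 0.540289,  N(d₂) = 0.318282
Call price V = S·N(d₁) − K·e^{−rT}·N(d₂) = 107.874065 − 70.690613 = 37.183452
Δ = N(d₁) = 0.540289

price = 37.183452
Δ = 0.540289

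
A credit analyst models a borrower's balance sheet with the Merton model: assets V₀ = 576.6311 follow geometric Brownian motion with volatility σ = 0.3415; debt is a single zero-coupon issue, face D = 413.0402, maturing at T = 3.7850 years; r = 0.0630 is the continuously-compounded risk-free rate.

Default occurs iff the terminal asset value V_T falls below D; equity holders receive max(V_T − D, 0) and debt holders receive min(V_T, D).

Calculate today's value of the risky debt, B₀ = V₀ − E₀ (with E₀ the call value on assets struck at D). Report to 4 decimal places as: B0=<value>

Work the structural quantities from V₀ = 576.6311 against face 413.0402:
d₁ = [ln(V₀/D) + (r + σ²/2)T] / (σ√T)
   = [ln(576.6311/413.0402) + (0.0630 + 0.5·0.3415²)·3.7850] / (0.3415·√3.7850)
   = [0.333658 + 0.459163] / 0.664391 = 1.193304
d₂ = d₁ − σ√T = 1.193304 − 0.664391 = 0.528913
N(d₁) = 0.883625,  N(d₂) = 0.701567,  e^(−rT) = 0.787844
E₀ = V₀·N(d₁) − D·e^(−rT)·N(d₂)
   = 576.6311·0.883625 − 413.0402·0.787844·0.701567 = 281.227681
B₀ = V₀ − E₀ = 576.6311 − 281.227681 = 295.403419

B0=295.4034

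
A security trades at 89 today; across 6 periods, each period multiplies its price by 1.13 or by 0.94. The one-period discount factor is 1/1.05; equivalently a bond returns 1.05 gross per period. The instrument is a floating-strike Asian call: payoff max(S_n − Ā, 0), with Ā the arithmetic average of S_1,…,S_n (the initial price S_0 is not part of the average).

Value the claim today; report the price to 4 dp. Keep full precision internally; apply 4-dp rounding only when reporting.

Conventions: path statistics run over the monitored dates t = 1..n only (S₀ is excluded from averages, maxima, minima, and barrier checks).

With p* = (R−d)/(u−d) = 0.5789, sum probability × payoff across the paths and divide by R^6.
Enumerate all 2^6 = 64 price paths (U = up ×1.13, D = down ×0.94); each path with k up-moves has probability p*^k·(1−p*)^(6−k).
DDDDDD: Ā=72.0708, payoff=0.0000, prob=0.005572
UDDDDD: Ā=86.6383, payoff=0.0000, prob=0.007662
DUDDDD: Ā=83.8200, payoff=0.0000, prob=0.007662
UUDDDD: Ā=100.7623, payoff=0.0000, prob=0.010535
DDUDDD: Ā=81.1708, payoff=0.0000, prob=0.007662
UDUDDD: Ā=97.5776, payoff=0.0000, prob=0.010535
DUUDDD: Ā=94.7593, payoff=0.0000, prob=0.010535
UUUDDD: Ā=113.9127, payoff=0.0000, prob=0.014485
DDDUDD: Ā=78.6805, payoff=0.0000, prob=0.007662
UDDUDD: Ā=94.5840, payoff=0.0000, prob=0.010535
DUDUDD: Ā=91.7656, payoff=0.0000, prob=0.010535
UUDUDD: Ā=110.3140, payoff=0.0000, prob=0.014485
DDUUDD: Ā=89.1164, payoff=0.0000, prob=0.010535
UDUUDD: Ā=107.1293, payoff=0.0000, prob=0.014485
DUUUDD: Ā=104.3110, payoff=2.3508, prob=0.014485
UUUUDD: Ā=125.3951, payoff=2.8260, prob=0.019917
DDDDUD: Ā=76.3396, payoff=0.0000, prob=0.007662
UDDDUD: Ā=91.7700, payoff=0.0000, prob=0.010535
DUDDUD: Ā=88.9516, payoff=0.0000, prob=0.010535
UUDDUD: Ā=106.9312, payoff=0.0000, prob=0.014485
DDUDUD: Ā=86.3024, payoff=2.4251, prob=0.010535
UDUDUD: Ā=103.7465, payoff=2.9153, prob=0.014485
DUUDUD: Ā=100.9282, payoff=5.7336, prob=0.014485
UUUDUD: Ā=121.3285, payoff=6.8926, prob=0.019917
DDDUUD: Ā=83.8121, payoff=4.9154, prob=0.010535
UDDUUD: Ā=100.7529, payoff=5.9089, prob=0.014485
DUDUUD: Ā=97.9345, payoff=8.7273, prob=0.014485
UUDUUD: Ā=117.7298, payoff=10.4913, prob=0.019917
DDUUUD: Ā=95.2853, payoff=11.3765, prob=0.014485
UDUUUD: Ā=114.5451, payoff=13.6760, prob=0.019917
DUUUUD: Ā=111.7268, payoff=16.4943, prob=0.019917
UUUUUD: Ā=134.3098, payoff=19.8283, prob=0.027386
DDDDDU: Ā=74.1392, payoff=0.0000, prob=0.007662
UDDDDU: Ā=89.1248, payoff=0.0000, prob=0.010535
DUDDDU: Ā=86.3065, payoff=2.4211, prob=0.010535
UUDDDU: Ā=103.7514, payoff=2.9104, prob=0.014485
DDUDDU: Ā=83.6572, payoff=5.0703, prob=0.010535
UDUDDU: Ā=100.5667, payoff=6.0951, prob=0.014485
DUUDDU: Ā=97.7483, payoff=8.9135, prob=0.014485
UUUDDU: Ā=117.5060, payoff=10.7151, prob=0.019917
DDDUDU: Ā=81.1669, payoff=7.5606, prob=0.010535
UDDUDU: Ā=97.5730, payoff=9.0888, prob=0.014485
DUDUDU: Ā=94.7547, payoff=11.9071, prob=0.014485
UUDUDU: Ā=113.9072, payoff=14.3139, prob=0.019917
DDUUDU: Ā=92.1055, payoff=14.5563, prob=0.014485
UDUUDU: Ā=110.7225, payoff=17.4986, prob=0.019917
DUUUDU: Ā=107.9042, payoff=20.3169, prob=0.019917
UUUUDU: Ā=129.7146, payoff=24.4235, prob=0.027386
DDDDUU: Ā=78.8261, payoff=9.9014, prob=0.010535
UDDDUU: Ā=94.7590, payoff=11.9028, prob=0.014485
DUDDUU: Ā=91.9407, payoff=14.7211, prob=0.014485
UUDDUU: Ā=110.5244, payoff=17.6967, prob=0.019917
DDUDUU: Ā=89.2914, payoff=17.3704, prob=0.014485
UDUDUU: Ā=107.3397, payoff=20.8814, prob=0.019917
DUUDUU: Ā=104.5214, payoff=23.6997, prob=0.019917
UUUDUU: Ā=125.6480, payoff=28.4901, prob=0.027386
DDDUUU: Ā=86.8012, payoff=19.8606, prob=0.014485
UDDUUU: Ā=104.3461, payoff=23.8750, prob=0.019917
DUDUUU: Ā=101.5277, payoff=26.6934, prob=0.019917
UUDUUU: Ā=122.0493, payoff=32.0888, prob=0.027386
DDUUUU: Ā=98.8785, payoff=29.3426, prob=0.019917
UDUUUU: Ā=118.8646, payoff=35.2735, prob=0.027386
DUUUUU: Ā=116.0463, payoff=38.0919, prob=0.027386
UUUUUU: Ā=139.5024, payoff=45.7913, prob=0.037656
Price = Σ prob·payoff / R^6 = 14.267406 / 1.340096 = 10.6466

price = 10.6466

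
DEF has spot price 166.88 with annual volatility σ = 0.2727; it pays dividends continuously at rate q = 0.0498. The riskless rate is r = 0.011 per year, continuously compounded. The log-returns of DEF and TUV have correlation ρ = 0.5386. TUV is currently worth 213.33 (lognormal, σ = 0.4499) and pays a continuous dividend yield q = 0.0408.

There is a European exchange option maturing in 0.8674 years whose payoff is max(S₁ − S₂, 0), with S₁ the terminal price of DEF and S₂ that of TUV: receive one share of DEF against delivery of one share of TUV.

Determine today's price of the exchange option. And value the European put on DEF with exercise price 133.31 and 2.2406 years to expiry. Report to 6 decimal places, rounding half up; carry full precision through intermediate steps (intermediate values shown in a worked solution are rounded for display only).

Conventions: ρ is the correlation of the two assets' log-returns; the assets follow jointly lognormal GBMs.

σ_eff = √(σ₁² + σ₂² − 2ρσ₁σ₂) = √(0.2727² + 0.4499² − 2·0.5386·0.2727·0.4499) = 0.380284
d₁ = (ln(S₁/S₂) + (q₂ − q₁ + σ_eff²/2)T) / (σ_eff√T) = (ln(166.88/213.33) + (0.0408 − 0.0498 + 0.072308)·0.8674) / 0.354175 = -0.538298
d₂ = d₁ − σ_eff√T = -0.538298 − 0.354175 = -0.892473
N(d₁) = 0.295186,  N(d₂) = 0.186070
V = S₁·e^{−q₁T}·N(d₁) − S₂·e^{−q₂T}·N(d₂) = 47.177980 − 38.314019 = 8.863961
[vanilla: DEF put K=133.31]
σ√T = 0.2727·√2.2406 = 0.408195
d₁ = (ln(S/K) + (r−q+σ²/2)T) / (σ√T) = (ln(166.88/133.31) + (0.011−0.0498+0.2727²/2)·2.2406) / 0.408195 = (0.224598 − 0.003624) / 0.408195 = 0.541344
d₂ = d₁ − σ√T = 0.541344 − 0.408195 = 0.133150
e^{−rT} = 0.975655
e^{−qT} = 0.894418
N(−d₁) = 0.294135,  N(−d₂) = 0.447037
price = K·e^{−rT}·N(−d₂) − S·e^{−qT}·N(−d₁) = 58.143713 − 43.902752 = 14.240961

exchange price = 8.863961
price(DEF put K=133.31) = 14.240961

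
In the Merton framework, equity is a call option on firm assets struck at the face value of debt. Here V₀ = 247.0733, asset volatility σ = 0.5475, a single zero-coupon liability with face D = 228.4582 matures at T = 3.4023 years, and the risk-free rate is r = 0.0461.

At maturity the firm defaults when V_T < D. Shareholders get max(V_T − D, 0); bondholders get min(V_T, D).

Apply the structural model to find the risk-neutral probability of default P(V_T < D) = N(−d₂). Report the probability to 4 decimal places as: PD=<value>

PD=0.6072

Apply the equity-as-call identities (strike 228.4582, horizon 3.4023 years):
d₁ = [ln(V₀/D) + (r + σ²/2)T] / (σ√T)
   = [ln(247.0733/228.4582) + (0.0461 + 0.5·0.5475²)·3.4023] / (0.5475·√3.4023)
   = [0.078332 + 0.666776] / 1.009882 = 0.737817
d₂ = d₁ − σ√T = 0.737817 − 1.009882 = -0.272064
risk-neutral PD = N(−d₂) = N(0.272064) = 0.607214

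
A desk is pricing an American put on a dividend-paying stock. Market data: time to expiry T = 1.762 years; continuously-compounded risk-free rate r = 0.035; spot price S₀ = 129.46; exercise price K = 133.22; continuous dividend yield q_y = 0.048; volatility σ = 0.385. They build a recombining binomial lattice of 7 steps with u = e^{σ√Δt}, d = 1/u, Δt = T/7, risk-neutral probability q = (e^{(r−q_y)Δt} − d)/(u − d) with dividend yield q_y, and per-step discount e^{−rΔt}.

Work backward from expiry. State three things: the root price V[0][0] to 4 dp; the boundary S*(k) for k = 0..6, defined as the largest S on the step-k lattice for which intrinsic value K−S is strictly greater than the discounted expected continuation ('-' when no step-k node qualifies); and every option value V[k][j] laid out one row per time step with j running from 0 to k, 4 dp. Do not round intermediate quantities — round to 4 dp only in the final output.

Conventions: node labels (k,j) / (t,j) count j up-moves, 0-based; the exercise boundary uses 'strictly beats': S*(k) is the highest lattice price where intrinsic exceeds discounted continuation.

Δt=0.25171, u=1.21308, d=0.82435, q=0.44346, disc=e^(-rΔt)=0.99123
k=7 terminal: V=max(K-S,0) → 99.7296 83.9371 60.6976 26.4995 0.0000 0.0000 0.0000 0.0000
k=6: j=0 S=40.6264 intr=92.5936 cont=91.9130 V=92.5936[EX]; j=1 S=59.7839 intr=73.4361 cont=72.9856 V=73.4361[EX]; j=2 S=87.9751 intr=45.2449 cont=45.1329 V=45.2449[EX]; j=3 S=129.4600 intr=3.7600 cont=14.6188 V=14.6188[hold]; j=4 S=190.5071 intr=0.0000 cont=0.0000 V=0.0000[hold]; j=5 S=280.3412 intr=0.0000 cont=0.0000 V=0.0000[hold]; j=6 S=412.5367 intr=0.0000 cont=0.0000 V=0.0000[hold]  S*(6)=87.9751
k=5: j=0 S=49.2829 intr=83.9371 cont=83.3604 V=83.9371[EX]; j=1 S=72.5224 intr=60.6976 cont=60.4001 V=60.6976[EX]; j=2 S=106.7205 intr=26.4995 cont=31.3858 V=31.3858[hold]; j=3 S=157.0448 intr=0.0000 cont=8.0646 V=8.0646[hold]; j=4 S=231.0996 intr=0.0000 cont=0.0000 V=0.0000[hold]; j=5 S=340.0750 intr=0.0000 cont=0.0000 V=0.0000[hold]  S*(5)=72.5224
k=4: j=0 S=59.7839 intr=73.4361 cont=72.9856 V=73.4361[EX]; j=1 S=87.9751 intr=45.2449 cont=47.2808 V=47.2808[hold]; j=2 S=129.4600 intr=3.7600 cont=20.8593 V=20.8593[hold]; j=3 S=190.5071 intr=0.0000 cont=4.4490 V=4.4490[hold]; j=4 S=280.3412 intr=0.0000 cont=0.0000 V=0.0000[hold]  S*(4)=59.7839
k=3: j=0 S=72.5224 intr=60.6976 cont=61.2950 V=61.2950[hold]; j=1 S=106.7205 intr=26.4995 cont=35.2521 V=35.2521[hold]; j=2 S=157.0448 intr=0.0000 cont=13.4629 V=13.4629[hold]; j=3 S=231.0996 intr=0.0000 cont=2.4543 V=2.4543[hold]  S*(3)=-
k=2: j=0 S=87.9751 intr=45.2449 cont=49.3098 V=49.3098[hold]; j=1 S=129.4600 intr=3.7600 cont=25.3651 V=25.3651[hold]; j=2 S=190.5071 intr=0.0000 cont=8.5058 V=8.5058[hold]  S*(2)=-
k=1: j=0 S=106.7205 intr=26.4995 cont=38.3520 V=38.3520[hold]; j=1 S=157.0448 intr=0.0000 cont=17.7319 V=17.7319[hold]  S*(1)=-
k=0: j=0 S=129.4600 intr=3.7600 cont=28.9517 V=28.9517[hold]  S*(0)=-

price = 28.9517
boundary = - - - - 59.7839 72.5224 87.9751
tree:
28.9517
38.3520 17.7319
49.3098 25.3651 8.5058
61.2950 35.2521 13.4629 2.4543
73.4361 47.2808 20.8593 4.4490 0.0000
83.9371 60.6976 31.3858 8.0646 0.0000 0.0000
92.5936 73.4361 45.2449 14.6188 0.0000 0.0000 0.0000
99.7296 83.9371 60.6976 26.4995 0.0000 0.0000 0.0000 0.0000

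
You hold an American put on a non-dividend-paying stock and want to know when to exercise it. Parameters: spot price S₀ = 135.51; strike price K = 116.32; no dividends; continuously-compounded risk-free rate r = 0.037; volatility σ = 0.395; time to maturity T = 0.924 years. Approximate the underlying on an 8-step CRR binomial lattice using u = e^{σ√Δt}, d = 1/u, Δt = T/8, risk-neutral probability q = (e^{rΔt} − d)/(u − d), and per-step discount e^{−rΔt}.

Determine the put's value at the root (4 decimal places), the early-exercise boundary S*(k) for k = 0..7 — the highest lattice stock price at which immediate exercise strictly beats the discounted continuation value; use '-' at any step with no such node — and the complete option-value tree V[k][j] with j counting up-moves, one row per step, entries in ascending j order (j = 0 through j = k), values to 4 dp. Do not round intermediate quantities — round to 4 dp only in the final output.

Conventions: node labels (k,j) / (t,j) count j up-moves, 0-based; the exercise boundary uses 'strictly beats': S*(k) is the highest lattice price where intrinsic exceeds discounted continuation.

Δt=0.11550, u=1.14367, d=0.87438, q=0.48239, disc=e^(-rΔt)=0.99574
k=8 terminal: V=max(K-S,0) → 70.0215 55.7625 37.1120 12.7175 0.0000 0.0000 0.0000 0.0000 0.0000
k=7: j=0 S=52.9502 intr=63.3698 cont=62.8738 V=63.3698[EX]; j=1 S=69.2578 intr=47.0622 cont=46.5662 V=47.0622[EX]; j=2 S=90.5878 intr=25.7322 cont=25.2361 V=25.7322[EX]; j=3 S=118.4870 intr=0.0000 cont=6.5546 V=6.5546[hold]; j=4 S=154.9786 intr=0.0000 cont=0.0000 V=0.0000[hold]; j=5 S=202.7089 intr=0.0000 cont=0.0000 V=0.0000[hold]; j=6 S=265.1392 intr=0.0000 cont=0.0000 V=0.0000[hold]; j=7 S=346.7967 intr=0.0000 cont=0.0000 V=0.0000[hold]  S*(7)=90.5878
k=6: j=0 S=60.5575 intr=55.7625 cont=55.2664 V=55.7625[EX]; j=1 S=79.2080 intr=37.1120 cont=36.6159 V=37.1120[EX]; j=2 S=103.6025 intr=12.7175 cont=16.4108 V=16.4108[hold]; j=3 S=135.5100 intr=0.0000 cont=3.3782 V=3.3782[hold]; j=4 S=177.2443 intr=0.0000 cont=0.0000 V=0.0000[hold]; j=5 S=231.8320 intr=0.0000 cont=0.0000 V=0.0000[hold]; j=6 S=303.2316 intr=0.0000 cont=0.0000 V=0.0000[hold]  S*(6)=79.2080
k=5: j=0 S=69.2578 intr=47.0622 cont=46.5662 V=47.0622[EX]; j=1 S=90.5878 intr=25.7322 cont=27.0102 V=27.0102[hold]; j=2 S=118.4870 intr=0.0000 cont=10.0808 V=10.0808[hold]; j=3 S=154.9786 intr=0.0000 cont=1.7411 V=1.7411[hold]; j=4 S=202.7089 intr=0.0000 cont=0.0000 V=0.0000[hold]; j=5 S=265.1392 intr=0.0000 cont=0.0000 V=0.0000[hold]  S*(5)=69.2578
k=4: j=0 S=79.2080 intr=37.1120 cont=37.2298 V=37.2298[hold]; j=1 S=103.6025 intr=12.7175 cont=18.7632 V=18.7632[hold]; j=2 S=135.5100 intr=0.0000 cont=6.0320 V=6.0320[hold]; j=3 S=177.2443 intr=0.0000 cont=0.8974 V=0.8974[hold]; j=4 S=231.8320 intr=0.0000 cont=0.0000 V=0.0000[hold]  S*(4)=-
k=3: j=0 S=90.5878 intr=25.7322 cont=28.2008 V=28.2008[hold]; j=1 S=118.4870 intr=0.0000 cont=12.5679 V=12.5679[hold]; j=2 S=154.9786 intr=0.0000 cont=3.5399 V=3.5399[hold]; j=3 S=202.7089 intr=0.0000 cont=0.4625 V=0.4625[hold]  S*(3)=-
k=2: j=0 S=103.6025 intr=12.7175 cont=20.5715 V=20.5715[hold]; j=1 S=135.5100 intr=0.0000 cont=8.1778 V=8.1778[hold]; j=2 S=177.2443 intr=0.0000 cont=2.0466 V=2.0466[hold]  S*(2)=-
k=1: j=0 S=118.4870 intr=0.0000 cont=14.5307 V=14.5307[hold]; j=1 S=154.9786 intr=0.0000 cont=5.1979 V=5.1979[hold]  S*(1)=-
k=0: j=0 S=135.5100 intr=0.0000 cont=9.9858 V=9.9858[hold]  S*(0)=-

price = 9.9858
boundary = - - - - - 69.2578 79.2080 90.5878
tree:
9.9858
14.5307 5.1979
20.5715 8.1778 2.0466
28.2008 12.5679 3.5399 0.4625
37.2298 18.7632 6.0320 0.8974 0.0000
47.0622 27.0102 10.0808 1.7411 0.0000 0.0000
55.7625 37.1120 16.4108 3.3782 0.0000 0.0000 0.0000
63.3698 47.0622 25.7322 6.5546 0.0000 0.0000 0.0000 0.0000
70.0215 55.7625 37.1120 12.7175 0.0000 0.0000 0.0000 0.0000 0.0000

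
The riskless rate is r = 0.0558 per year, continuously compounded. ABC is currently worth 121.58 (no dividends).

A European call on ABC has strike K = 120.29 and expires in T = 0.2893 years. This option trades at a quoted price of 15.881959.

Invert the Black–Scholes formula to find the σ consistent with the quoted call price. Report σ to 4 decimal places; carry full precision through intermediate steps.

At σ = 0.5543 the Black–Scholes value reproduces the quote:
σ√T = 0.5543·√0.2893 = 0.298139
d₁ = (ln(S/K) + (r+σ²/2)T) / (σ√T) = (ln(121.58/120.29) + (0.0558+0.5543²/2)·0.2893) / 0.298139 = (0.010667 + 0.060586) / 0.298139 = 0.238994
d₂ = d₁ − σ√T = 0.238994 − 0.298139 = -0.059145
e^{−rT} = 0.983987
N(d₁) = 0.594445,  N(d₂) = 0.476418
V = S·N(d₁) − K·e^{−rT}·N(d₂) = 72.272599 − 56.390641 = 15.881959 (matching the quote); vega is positive throughout, so no other σ reproduces this price

sigma = 0.5543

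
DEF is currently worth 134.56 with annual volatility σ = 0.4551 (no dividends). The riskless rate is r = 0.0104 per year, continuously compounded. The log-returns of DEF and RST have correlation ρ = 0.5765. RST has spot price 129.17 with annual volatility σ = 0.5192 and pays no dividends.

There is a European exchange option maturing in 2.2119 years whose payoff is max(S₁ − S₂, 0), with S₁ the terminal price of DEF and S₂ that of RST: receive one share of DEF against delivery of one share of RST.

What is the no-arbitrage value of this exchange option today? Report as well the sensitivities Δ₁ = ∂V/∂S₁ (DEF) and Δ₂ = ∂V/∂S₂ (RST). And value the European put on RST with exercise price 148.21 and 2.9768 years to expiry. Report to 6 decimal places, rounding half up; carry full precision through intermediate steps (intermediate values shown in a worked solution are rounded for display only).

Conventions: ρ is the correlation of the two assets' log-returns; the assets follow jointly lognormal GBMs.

σ_eff = √(σ₁² + σ₂² − 2ρσ₁σ₂) = √(0.4551² + 0.5192² − 2·0.5765·0.4551·0.5192) = 0.451934
d₁ = (ln(S₁/S₂) + (q₂ − q₁ + σ_eff²/2)T) / (σ_eff√T) = (ln(134.56/129.17) + (0.0 − 0.0 + 0.102122)·2.2119) / 0.672137 = 0.396891
d₂ = d₁ − σ_eff√T = 0.396891 − 0.672137 = -0.275247
N(d₁) = 0.654276,  N(d₂) = 0.391563
V = S₁·e^{−q₁T}·N(d₁) − S₂·e^{−q₂T}·N(d₂) = 88.039383 − 50.578243 = 37.461140
Δ₁ = e^{−q₁T}·N(d₁) = 0.654276;  Δ₂ = −e^{−q₂T}·N(d₂) = -0.391563
[vanilla: RST put K=148.21]
σ√T = 0.5192·√2.9768 = 0.895797
d₁ = (ln(S/K) + (r+σ²/2)T) / (σ√T) = (ln(129.17/148.21) + (0.0104+0.5192²/2)·2.9768) / 0.895797 = (-0.137501 + 0.432185) / 0.895797 = 0.328963
d₂ = d₁ − σ√T = 0.328963 − 0.895797 = -0.566834
e^{−rT} = 0.969516
N(−d₁) = 0.371092,  N(−d₂) = 0.714587
price = K·e^{−rT}·N(−d₂) − S·N(−d₁) = 102.680297 − 47.933939 = 54.746358

exchange price = 37.461140
Δ1 = 0.654276
Δ2 = -0.391563
price(RST put K=148.21) = 54.746358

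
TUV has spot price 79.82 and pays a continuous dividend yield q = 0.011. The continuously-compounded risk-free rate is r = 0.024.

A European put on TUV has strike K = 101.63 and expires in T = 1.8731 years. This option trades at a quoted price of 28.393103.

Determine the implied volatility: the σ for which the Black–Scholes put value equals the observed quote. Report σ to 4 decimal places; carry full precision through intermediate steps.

At σ = 0.3661 the Black–Scholes value reproduces the quote:
σ√T = 0.3661·√1.8731 = 0.501049
d₁ = (ln(S/K) + (r−q+σ²/2)T) / (σ√T) = (ln(79.82/101.63) + (0.024−0.011+0.3661²/2)·1.8731) / 0.501049 = (-0.241565 + 0.149875) / 0.501049 = -0.182995
d₂ = d₁ − σ√T = -0.182995 − 0.501049 = -0.684044
e^{−rT} = 0.956041
e^{−qT} = 0.979607
N(−d₁) = 0.572599,  N(−d₂) = 0.753026
V = K·e^{−rT}·N(−d₂) − S·e^{−qT}·N(−d₁) = 73.165876 − 44.772773 = 28.393103 (matching the quote); vega is positive throughout, so no other σ reproduces this price

sigma = 0.3661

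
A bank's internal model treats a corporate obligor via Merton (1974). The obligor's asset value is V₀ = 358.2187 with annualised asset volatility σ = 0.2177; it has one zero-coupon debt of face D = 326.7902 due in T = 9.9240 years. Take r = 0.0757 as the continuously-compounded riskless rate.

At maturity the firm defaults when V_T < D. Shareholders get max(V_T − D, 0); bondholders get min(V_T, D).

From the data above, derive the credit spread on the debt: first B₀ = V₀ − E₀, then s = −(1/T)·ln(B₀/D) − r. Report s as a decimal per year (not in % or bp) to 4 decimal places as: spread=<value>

spread=0.0055

With assets at 358.2187 and a single debt payment of 326.7902 at 9.9240 years:
d₁ = [ln(V₀/D) + (r + σ²/2)T] / (σ√T)
   = [ln(358.2187/326.7902) + (0.0757 + 0.5·0.2177²)·9.9240] / (0.2177·√9.9240)
   = [0.091825 + 0.986412] / 0.685807 = 1.572218
d₂ = d₁ − σ√T = 1.572218 − 0.685807 = 0.886411
N(d₁) = 0.942050,  N(d₂) = 0.812302,  e^(−rT) = 0.471778
E₀ = V₀·N(d₁) − D·e^(−rT)·N(d₂)
   = 358.2187·0.942050 − 326.7902·0.471778·0.812302 = 212.225363
B₀ = V₀ − E₀ = 358.2187 − 212.225363 = 145.993337
spread = −(1/T)·ln(B₀/D) − r = −(1/9.9240)·ln(145.993337/326.7902) − 0.0757 = 0.00549280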